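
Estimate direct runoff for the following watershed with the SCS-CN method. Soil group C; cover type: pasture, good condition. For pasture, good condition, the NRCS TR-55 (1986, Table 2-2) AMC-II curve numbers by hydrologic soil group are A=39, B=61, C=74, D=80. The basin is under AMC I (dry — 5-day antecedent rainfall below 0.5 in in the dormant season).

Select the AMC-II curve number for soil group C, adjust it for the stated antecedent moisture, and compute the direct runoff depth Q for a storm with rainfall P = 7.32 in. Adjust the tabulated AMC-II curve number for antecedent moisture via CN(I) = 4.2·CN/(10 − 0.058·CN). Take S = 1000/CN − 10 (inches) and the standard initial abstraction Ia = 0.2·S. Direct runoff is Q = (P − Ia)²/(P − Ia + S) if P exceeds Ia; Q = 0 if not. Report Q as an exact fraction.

Q = 12032115481/5287310175 in ≈ 2.276 in

NRCS table: pasture, good condition, soil group C → CN(II) = 74
Dry (AMC I): CN(I) = 4.2·74/(10 − 0.058·74) = (1554/5)/(1427/250) = 77700/1427 ≈ 54.450
Retention S: 1000/CN − 10 with CN=54.450 → S = 6500/777 ≈ 8.366 in
Ia = 0.2S: 0.2·8.366 = 1.673 in (exactly 1300/777)
Excess rainfall: 7.320 − 1.673 = 5.647 in; P > Ia so Q > 0
Runoff Q = (P−Ia)²/(P−Ia+S) = (5.647)²/(5.647+8.366) = 12032115481/5287310175 ≈ 2.276 in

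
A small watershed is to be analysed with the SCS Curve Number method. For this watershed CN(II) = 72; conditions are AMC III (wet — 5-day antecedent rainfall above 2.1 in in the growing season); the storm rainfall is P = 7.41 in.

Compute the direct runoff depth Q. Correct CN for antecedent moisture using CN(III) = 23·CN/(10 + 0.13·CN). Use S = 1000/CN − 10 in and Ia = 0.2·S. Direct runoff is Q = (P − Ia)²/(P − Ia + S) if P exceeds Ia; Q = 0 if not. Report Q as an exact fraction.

CN(III) from CN(II)=72: (23·72)/(10 + 0.13·72) = 10350/121 ≈ 85.537
Max retention: S = 1000/(10350/121) − 10 = 350/207 in (≈ 1.691 in)
Ia = 0.2·(350/207) = 70/207 in ≈ 0.338 in
Since P=7.410 > Ia=0.338: effective rainfall P−Ia = 146387/20700 in
Q: (146387/20700)² ÷ (181387/20700) = 21429153769/3754710900 in (≈ 5.707 in)

Q = 21429153769/3754710900 in ≈ 5.707 in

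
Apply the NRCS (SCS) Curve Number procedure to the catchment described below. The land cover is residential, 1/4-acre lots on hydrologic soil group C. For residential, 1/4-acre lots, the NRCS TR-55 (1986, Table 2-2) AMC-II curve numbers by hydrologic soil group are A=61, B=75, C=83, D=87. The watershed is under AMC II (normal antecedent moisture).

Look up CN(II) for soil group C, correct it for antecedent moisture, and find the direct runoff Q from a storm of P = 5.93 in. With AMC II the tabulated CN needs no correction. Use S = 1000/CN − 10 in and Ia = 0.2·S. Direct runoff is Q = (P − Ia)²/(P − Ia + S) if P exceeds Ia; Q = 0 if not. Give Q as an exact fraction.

Q = 2099380761/521397700 in ≈ 4.026 in

NRCS table: residential, 1/4-acre lots, soil group C → CN(II) = 83
AMC II — tabulated CN = 83 applies directly.
Retention S: 1000/CN − 10 with CN=83.000 → S = 170/83 ≈ 2.048 in
Ia = 0.2S: 0.2·2.048 = 0.410 in (exactly 34/83)
Excess rainfall: 5.930 − 0.410 = 5.520 in; P > Ia so Q > 0
Runoff Q = (P−Ia)²/(P−Ia+S) = (5.520)²/(5.520+2.048) = 2099380761/521397700 ≈ 4.026 in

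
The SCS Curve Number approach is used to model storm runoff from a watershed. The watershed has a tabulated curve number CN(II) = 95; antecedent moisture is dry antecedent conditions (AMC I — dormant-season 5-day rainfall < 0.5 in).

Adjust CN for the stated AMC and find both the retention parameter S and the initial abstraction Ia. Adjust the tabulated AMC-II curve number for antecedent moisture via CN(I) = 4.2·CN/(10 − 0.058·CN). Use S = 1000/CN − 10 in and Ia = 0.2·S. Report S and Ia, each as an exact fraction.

S = 500/399 in ≈ 1.253 in; Ia = 100/399 in ≈ 0.251 in

Dry (AMC I): CN(I) = 4.2·95/(10 − 0.058·95) = 399/(449/100) = 39900/449 ≈ 88.864
Retention S: 1000/CN − 10 with CN=88.864 → S = 500/399 ≈ 1.253 in
Ia = 0.2·(500/399) = 100/399 in ≈ 0.251 in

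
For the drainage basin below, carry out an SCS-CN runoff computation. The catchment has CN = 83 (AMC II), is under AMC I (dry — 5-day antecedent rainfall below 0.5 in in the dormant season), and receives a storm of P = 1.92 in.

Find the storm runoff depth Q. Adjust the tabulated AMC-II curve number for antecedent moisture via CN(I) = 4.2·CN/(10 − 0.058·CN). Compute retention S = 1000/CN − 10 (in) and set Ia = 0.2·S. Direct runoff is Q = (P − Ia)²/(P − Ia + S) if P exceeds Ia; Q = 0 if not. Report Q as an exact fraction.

CN(I) from CN(II)=83: (4.2·83)/(10 − 0.058·83) = 174300/2593 ≈ 67.219
S = 1000/(174300/2593) − 10 = 8500/1743 in ≈ 4.877 in
Ia = 0.2·(8500/1743) = 1700/1743 in ≈ 0.975 in
P − Ia = 1.920 − 0.975 = 41164/43575 ≈ 0.945 in (> 0, runoff occurs)
Q: (41164/43575)² ÷ (253664/43575) = 105904681/690838050 in (≈ 0.153 in)

Q = 105904681/690838050 in ≈ 0.153 in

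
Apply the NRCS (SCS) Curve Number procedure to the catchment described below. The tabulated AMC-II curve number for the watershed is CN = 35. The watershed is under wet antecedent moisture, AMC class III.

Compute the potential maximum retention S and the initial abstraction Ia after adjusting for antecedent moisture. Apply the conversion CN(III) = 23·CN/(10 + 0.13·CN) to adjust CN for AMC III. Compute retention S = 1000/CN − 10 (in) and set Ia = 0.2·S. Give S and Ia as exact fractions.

CN(III) from CN(II)=35: (23·35)/(10 + 0.13·35) = 16100/291 ≈ 55.326
Max retention: S = 1000/(16100/291) − 10 = 1300/161 in (≈ 8.075 in)
Initial abstraction Ia = S/5 = (1300/161)/5 = 260/161 ≈ 1.615 in

S = 1300/161 in ≈ 8.075 in; Ia = 260/161 in ≈ 1.615 in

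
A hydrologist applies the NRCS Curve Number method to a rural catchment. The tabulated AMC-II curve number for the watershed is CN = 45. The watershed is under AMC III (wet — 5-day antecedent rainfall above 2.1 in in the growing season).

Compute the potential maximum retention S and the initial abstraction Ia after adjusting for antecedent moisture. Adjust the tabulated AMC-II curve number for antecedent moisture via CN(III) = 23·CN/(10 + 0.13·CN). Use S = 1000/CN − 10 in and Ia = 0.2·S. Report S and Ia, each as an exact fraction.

S = 1100/207 in ≈ 5.314 in; Ia = 220/207 in ≈ 1.063 in

Wet (AMC III): CN(III) = 23·45/(10 + 0.13·45) = 1035/(317/20) = 20700/317 ≈ 65.300
Max retention: S = 1000/(20700/317) − 10 = 1100/207 in (≈ 5.314 in)
Initial abstraction Ia = S/5 = (1100/207)/5 = 220/207 ≈ 1.063 in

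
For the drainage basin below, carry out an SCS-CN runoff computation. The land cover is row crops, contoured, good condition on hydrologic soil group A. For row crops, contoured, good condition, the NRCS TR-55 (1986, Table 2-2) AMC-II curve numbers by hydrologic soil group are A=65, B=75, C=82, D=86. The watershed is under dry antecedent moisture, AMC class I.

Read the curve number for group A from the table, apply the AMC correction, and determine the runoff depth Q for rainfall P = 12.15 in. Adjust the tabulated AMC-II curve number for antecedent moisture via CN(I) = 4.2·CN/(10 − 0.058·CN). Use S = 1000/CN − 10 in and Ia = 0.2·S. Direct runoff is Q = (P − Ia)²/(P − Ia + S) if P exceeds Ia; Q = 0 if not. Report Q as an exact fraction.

Q = 55905529/13632060 in ≈ 4.101 in

NRCS table: row crops, contoured, good condition, soil group A → CN(II) = 65
CN(I) from CN(II)=65: (4.2·65)/(10 − 0.058·65) = 3900/89 ≈ 43.820
Retention S: 1000/CN − 10 with CN=43.820 → S = 500/39 ≈ 12.821 in
Initial abstraction Ia = S/5 = (500/39)/5 = 100/39 ≈ 2.564 in
P − Ia = 12.150 − 2.564 = 7477/780 ≈ 9.586 in (> 0, runoff occurs)
Q: (7477/780)² ÷ (17477/780) = 55905529/13632060 in (≈ 4.101 in)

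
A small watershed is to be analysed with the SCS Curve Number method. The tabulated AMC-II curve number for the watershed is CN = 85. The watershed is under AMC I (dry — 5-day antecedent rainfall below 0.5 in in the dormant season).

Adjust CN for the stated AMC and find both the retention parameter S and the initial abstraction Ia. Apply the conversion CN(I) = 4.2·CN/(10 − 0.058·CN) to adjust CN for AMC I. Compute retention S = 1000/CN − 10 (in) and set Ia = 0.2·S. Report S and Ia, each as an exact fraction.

S = 500/119 in ≈ 4.202 in; Ia = 100/119 in ≈ 0.840 in

Adjust CN=85 to AMC I: 4.2·85/(10 − 0.058·85) → 357 ÷ (507/100) = 11900/169 ≈ 70.414
S = 1000/(11900/169) − 10 = 500/119 in ≈ 4.202 in
Initial abstraction Ia = S/5 = (500/119)/5 = 100/119 ≈ 0.840 in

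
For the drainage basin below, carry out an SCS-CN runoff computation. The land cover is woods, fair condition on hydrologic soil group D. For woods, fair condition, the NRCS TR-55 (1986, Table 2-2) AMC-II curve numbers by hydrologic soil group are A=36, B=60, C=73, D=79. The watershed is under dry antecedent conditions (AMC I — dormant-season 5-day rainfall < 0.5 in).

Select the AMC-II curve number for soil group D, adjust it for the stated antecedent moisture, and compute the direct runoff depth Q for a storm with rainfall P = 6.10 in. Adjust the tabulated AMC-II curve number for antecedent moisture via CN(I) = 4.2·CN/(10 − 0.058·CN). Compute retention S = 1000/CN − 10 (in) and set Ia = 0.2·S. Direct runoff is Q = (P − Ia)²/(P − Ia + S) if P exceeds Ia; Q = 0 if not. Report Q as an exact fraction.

Q = 14584761/6967010 in ≈ 2.093 in

NRCS table: woods, fair condition, soil group D → CN(II) = 79
CN(I) from CN(II)=79: (4.2·79)/(10 − 0.058·79) = 7900/129 ≈ 61.240
Retention S: 1000/CN − 10 with CN=61.240 → S = 500/79 ≈ 6.329 in
Initial abstraction Ia = S/5 = (500/79)/5 = 100/79 ≈ 1.266 in
P − Ia = 6.100 − 1.266 = 3819/790 ≈ 4.834 in (> 0, runoff occurs)
Q: (3819/790)² ÷ (8819/790) = 14584761/6967010 in (≈ 2.093 in)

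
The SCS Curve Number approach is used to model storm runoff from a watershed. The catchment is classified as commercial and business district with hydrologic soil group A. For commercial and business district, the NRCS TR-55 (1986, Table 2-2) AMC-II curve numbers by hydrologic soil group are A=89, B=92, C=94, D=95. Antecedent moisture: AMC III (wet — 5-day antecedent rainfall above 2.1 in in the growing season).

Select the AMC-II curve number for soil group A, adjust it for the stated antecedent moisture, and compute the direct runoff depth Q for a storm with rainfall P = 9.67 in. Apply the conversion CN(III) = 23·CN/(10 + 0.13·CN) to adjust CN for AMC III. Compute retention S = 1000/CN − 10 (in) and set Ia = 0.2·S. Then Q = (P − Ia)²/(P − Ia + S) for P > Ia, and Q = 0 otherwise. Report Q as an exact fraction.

Q = 3831606587601/423206810300 in ≈ 9.054 in

NRCS table: commercial and business district, soil group A → CN(II) = 89
Adjust CN=89 to AMC III: 23·89/(10 + 0.13·89) → 2047 ÷ (2157/100) = 204700/2157 ≈ 94.900
S = 1000/(204700/2157) − 10 = 1100/2047 in ≈ 0.537 in
Ia = 0.2S: 0.2·0.537 = 0.107 in (exactly 220/2047)
Since P=9.670 > Ia=0.107: effective rainfall P−Ia = 1957449/204700 in
Runoff Q = (P−Ia)²/(P−Ia+S) = (9.563)²/(9.563+0.537) = 3831606587601/423206810300 ≈ 9.054 in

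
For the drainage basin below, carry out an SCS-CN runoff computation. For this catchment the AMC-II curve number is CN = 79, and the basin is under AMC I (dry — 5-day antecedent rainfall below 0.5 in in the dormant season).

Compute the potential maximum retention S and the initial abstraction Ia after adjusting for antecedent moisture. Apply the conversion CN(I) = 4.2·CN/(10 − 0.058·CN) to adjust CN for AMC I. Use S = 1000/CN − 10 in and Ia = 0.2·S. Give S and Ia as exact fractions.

S = 500/79 in ≈ 6.329 in; Ia = 100/79 in ≈ 1.266 in

Adjust CN=79 to AMC I: 4.2·79/(10 − 0.058·79) → (1659/5) ÷ (2709/500) = 7900/129 ≈ 61.240
Max retention: S = 1000/(7900/129) − 10 = 500/79 in (≈ 6.329 in)
Initial abstraction Ia = S/5 = (500/79)/5 = 100/79 ≈ 1.266 in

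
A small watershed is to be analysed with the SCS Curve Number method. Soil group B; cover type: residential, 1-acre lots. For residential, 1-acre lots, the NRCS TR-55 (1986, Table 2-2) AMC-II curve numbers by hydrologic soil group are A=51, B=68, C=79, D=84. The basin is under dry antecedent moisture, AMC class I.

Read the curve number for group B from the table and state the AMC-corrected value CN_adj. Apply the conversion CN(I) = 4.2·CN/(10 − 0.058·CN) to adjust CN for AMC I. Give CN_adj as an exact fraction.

NRCS table: residential, 1-acre lots, soil group B → CN(II) = 68
Dry (AMC I): CN(I) = 4.2·68/(10 − 0.058·68) = (1428/5)/(757/125) = 35700/757 ≈ 47.160

CN_adj = 35700/757 ≈ 47.160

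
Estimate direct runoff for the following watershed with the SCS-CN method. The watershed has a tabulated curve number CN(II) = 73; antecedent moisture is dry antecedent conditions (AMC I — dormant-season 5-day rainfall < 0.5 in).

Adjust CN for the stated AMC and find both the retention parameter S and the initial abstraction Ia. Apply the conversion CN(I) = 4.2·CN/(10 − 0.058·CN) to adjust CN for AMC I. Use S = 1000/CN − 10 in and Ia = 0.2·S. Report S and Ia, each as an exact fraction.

S = 4500/511 in ≈ 8.806 in; Ia = 900/511 in ≈ 1.761 in

Adjust CN=73 to AMC I: 4.2·73/(10 − 0.058·73) → (1533/5) ÷ (2883/500) = 51100/961 ≈ 53.174
Retention S: 1000/CN − 10 with CN=53.174 → S = 4500/511 ≈ 8.806 in
Initial abstraction Ia = S/5 = (4500/511)/5 = 900/511 ≈ 1.761 in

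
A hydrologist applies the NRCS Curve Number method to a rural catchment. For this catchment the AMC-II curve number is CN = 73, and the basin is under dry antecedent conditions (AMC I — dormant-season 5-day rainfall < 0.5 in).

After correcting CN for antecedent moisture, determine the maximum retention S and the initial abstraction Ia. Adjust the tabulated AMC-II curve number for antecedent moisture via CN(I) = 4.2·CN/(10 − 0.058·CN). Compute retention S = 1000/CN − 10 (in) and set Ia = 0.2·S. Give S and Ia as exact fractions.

CN(I) from CN(II)=73: (4.2·73)/(10 − 0.058·73) = 51100/961 ≈ 53.174
Retention S: 1000/CN − 10 with CN=53.174 → S = 4500/511 ≈ 8.806 in
Ia = 0.2·(4500/511) = 900/511 in ≈ 1.761 in

S = 4500/511 in ≈ 8.806 in; Ia = 900/511 in ≈ 1.761 in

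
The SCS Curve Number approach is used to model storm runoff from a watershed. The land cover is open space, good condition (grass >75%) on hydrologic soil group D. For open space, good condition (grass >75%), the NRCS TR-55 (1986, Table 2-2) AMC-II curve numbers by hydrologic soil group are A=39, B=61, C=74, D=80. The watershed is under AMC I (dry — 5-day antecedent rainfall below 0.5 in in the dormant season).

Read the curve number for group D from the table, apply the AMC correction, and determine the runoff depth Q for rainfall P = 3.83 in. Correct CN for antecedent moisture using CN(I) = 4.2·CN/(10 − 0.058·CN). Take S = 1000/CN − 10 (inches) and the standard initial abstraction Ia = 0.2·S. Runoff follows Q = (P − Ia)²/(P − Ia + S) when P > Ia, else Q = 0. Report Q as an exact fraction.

NRCS table: open space, good condition (grass >75%), soil group D → CN(II) = 80
CN(I) from CN(II)=80: (4.2·80)/(10 − 0.058·80) = 4200/67 ≈ 62.687
Retention S: 1000/CN − 10 with CN=62.687 → S = 125/21 ≈ 5.952 in
Ia = 0.2S: 0.2·5.952 = 1.190 in (exactly 25/21)
P − Ia = 3.830 − 1.190 = 5543/2100 ≈ 2.640 in (> 0, runoff occurs)
Q: (5543/2100)² ÷ (18043/2100) = 30724849/37890300 in (≈ 0.811 in)

Q = 30724849/37890300 in ≈ 0.811 in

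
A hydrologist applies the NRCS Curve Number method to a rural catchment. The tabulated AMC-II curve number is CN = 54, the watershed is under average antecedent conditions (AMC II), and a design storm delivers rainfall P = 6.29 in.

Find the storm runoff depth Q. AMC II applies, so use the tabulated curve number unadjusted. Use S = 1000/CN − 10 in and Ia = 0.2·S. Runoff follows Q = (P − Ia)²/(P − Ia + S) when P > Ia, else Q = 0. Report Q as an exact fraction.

Q = 153338689/95534100 in ≈ 1.605 in

AMC II — tabulated CN = 54 applies directly.
S = 1000/54 − 10 = 230/27 in ≈ 8.519 in
Initial abstraction Ia = S/5 = (230/27)/5 = 46/27 ≈ 1.704 in
P − Ia = 6.290 − 1.704 = 12383/2700 ≈ 4.586 in (> 0, runoff occurs)
Runoff Q = (P−Ia)²/(P−Ia+S) = (4.586)²/(4.586+8.519) = 153338689/95534100 ≈ 1.605 in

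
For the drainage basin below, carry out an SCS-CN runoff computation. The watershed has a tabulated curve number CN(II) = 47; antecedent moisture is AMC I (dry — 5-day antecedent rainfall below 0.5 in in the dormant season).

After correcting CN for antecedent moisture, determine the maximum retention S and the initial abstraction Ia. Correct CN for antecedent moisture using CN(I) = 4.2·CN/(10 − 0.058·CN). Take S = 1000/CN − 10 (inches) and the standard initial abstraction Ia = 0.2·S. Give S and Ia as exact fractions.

S = 26500/987 in ≈ 26.849 in; Ia = 5300/987 in ≈ 5.370 in

Dry (AMC I): CN(I) = 4.2·47/(10 − 0.058·47) = (987/5)/(3637/500) = 98700/3637 ≈ 27.138
Retention S: 1000/CN − 10 with CN=27.138 → S = 26500/987 ≈ 26.849 in
Ia = 0.2S: 0.2·26.849 = 5.370 in (exactly 5300/987)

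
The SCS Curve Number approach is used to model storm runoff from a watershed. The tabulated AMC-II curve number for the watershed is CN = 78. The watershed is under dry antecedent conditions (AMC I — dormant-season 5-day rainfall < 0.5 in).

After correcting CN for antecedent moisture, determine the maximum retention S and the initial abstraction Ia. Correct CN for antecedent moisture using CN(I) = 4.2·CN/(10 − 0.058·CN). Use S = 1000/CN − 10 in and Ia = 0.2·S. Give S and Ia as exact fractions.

S = 5500/819 in ≈ 6.716 in; Ia = 1100/819 in ≈ 1.343 in

Adjust CN=78 to AMC I: 4.2·78/(10 − 0.058·78) → (1638/5) ÷ (1369/250) = 81900/1369 ≈ 59.825
S = 1000/(81900/1369) − 10 = 5500/819 in ≈ 6.716 in
Initial abstraction Ia = S/5 = (5500/819)/5 = 1100/819 ≈ 1.343 in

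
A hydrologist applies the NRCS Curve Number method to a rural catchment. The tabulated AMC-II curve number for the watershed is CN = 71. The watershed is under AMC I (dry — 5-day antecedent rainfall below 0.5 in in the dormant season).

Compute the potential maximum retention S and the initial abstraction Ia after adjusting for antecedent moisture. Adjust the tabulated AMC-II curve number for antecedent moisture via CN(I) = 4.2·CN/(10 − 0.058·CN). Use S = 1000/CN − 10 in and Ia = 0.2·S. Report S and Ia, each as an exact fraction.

S = 14500/1491 in ≈ 9.725 in; Ia = 2900/1491 in ≈ 1.945 in

CN(I) from CN(II)=71: (4.2·71)/(10 − 0.058·71) = 149100/2941 ≈ 50.697
Retention S: 1000/CN − 10 with CN=50.697 → S = 14500/1491 ≈ 9.725 in
Initial abstraction Ia = S/5 = (14500/1491)/5 = 2900/1491 ≈ 1.945 in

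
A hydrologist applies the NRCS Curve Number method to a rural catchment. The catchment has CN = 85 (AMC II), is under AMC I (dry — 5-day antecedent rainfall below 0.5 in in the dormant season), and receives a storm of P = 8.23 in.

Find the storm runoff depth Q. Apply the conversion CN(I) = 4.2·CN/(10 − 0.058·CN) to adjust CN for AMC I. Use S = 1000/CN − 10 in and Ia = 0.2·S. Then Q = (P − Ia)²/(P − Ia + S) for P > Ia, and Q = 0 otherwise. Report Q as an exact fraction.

Q = 7732915969/1641450300 in ≈ 4.711 in

CN(I) from CN(II)=85: (4.2·85)/(10 − 0.058·85) = 11900/169 ≈ 70.414
Max retention: S = 1000/(11900/169) − 10 = 500/119 in (≈ 4.202 in)
Ia = 0.2·(500/119) = 100/119 in ≈ 0.840 in
Since P=8.230 > Ia=0.840: effective rainfall P−Ia = 87937/11900 in
Runoff Q = (P−Ia)²/(P−Ia+S) = (7.390)²/(7.390+4.202) = 7732915969/1641450300 ≈ 4.711 in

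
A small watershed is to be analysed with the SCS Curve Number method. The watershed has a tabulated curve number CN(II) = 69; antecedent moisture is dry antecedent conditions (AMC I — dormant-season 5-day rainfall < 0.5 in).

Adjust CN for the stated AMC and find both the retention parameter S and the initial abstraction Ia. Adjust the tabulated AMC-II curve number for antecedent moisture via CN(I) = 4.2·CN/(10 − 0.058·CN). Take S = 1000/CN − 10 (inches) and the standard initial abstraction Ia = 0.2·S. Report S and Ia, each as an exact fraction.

Adjust CN=69 to AMC I: 4.2·69/(10 − 0.058·69) → (1449/5) ÷ (2999/500) = 144900/2999 ≈ 48.316
Retention S: 1000/CN − 10 with CN=48.316 → S = 15500/1449 ≈ 10.697 in
Ia = 0.2·(15500/1449) = 3100/1449 in ≈ 2.139 in

S = 15500/1449 in ≈ 10.697 in; Ia = 3100/1449 in ≈ 2.139 in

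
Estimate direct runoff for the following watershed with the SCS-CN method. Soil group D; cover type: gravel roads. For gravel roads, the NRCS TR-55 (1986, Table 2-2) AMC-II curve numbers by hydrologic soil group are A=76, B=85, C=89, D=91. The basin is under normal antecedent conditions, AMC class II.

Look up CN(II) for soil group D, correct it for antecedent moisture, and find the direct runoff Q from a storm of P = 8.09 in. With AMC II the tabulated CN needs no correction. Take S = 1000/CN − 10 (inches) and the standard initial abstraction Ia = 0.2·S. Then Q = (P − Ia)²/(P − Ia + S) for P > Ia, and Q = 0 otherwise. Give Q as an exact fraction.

Q = 5157968761/735452900 in ≈ 7.013 in

NRCS table: gravel roads, soil group D → CN(II) = 91
AMC II — tabulated CN = 91 applies directly.
Max retention: S = 1000/91 − 10 = 90/91 in (≈ 0.989 in)
Initial abstraction Ia = S/5 = (90/91)/5 = 18/91 ≈ 0.198 in
Since P=8.090 > Ia=0.198: effective rainfall P−Ia = 71819/9100 in
Q = (71819/9100)²/((71819/9100) + 90/91) = (5157968761/82810000)/(80819/9100) = 5157968761/735452900 in ≈ 7.013 in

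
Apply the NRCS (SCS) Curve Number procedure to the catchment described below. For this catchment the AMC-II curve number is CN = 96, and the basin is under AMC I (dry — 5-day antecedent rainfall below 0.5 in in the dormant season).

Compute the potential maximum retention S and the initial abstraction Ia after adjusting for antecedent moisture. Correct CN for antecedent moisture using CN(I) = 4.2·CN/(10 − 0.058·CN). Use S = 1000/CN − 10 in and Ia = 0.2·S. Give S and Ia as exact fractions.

S = 125/126 in ≈ 0.992 in; Ia = 25/126 in ≈ 0.198 in

Dry (AMC I): CN(I) = 4.2·96/(10 − 0.058·96) = (2016/5)/(554/125) = 25200/277 ≈ 90.975
Retention S: 1000/CN − 10 with CN=90.975 → S = 125/126 ≈ 0.992 in
Ia = 0.2S: 0.2·0.992 = 0.198 in (exactly 25/126)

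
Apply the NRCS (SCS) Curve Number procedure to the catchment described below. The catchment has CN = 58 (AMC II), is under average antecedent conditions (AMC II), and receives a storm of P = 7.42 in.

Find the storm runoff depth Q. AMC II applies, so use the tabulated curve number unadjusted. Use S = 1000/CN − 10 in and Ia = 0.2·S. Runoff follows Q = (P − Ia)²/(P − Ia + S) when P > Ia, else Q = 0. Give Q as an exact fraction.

Q = 1530169/566950 in ≈ 2.699 in

CN(II) = 58; AMC II needs no correction.
Max retention: S = 1000/58 − 10 = 210/29 in (≈ 7.241 in)
Ia = 0.2S: 0.2·7.241 = 1.448 in (exactly 42/29)
Excess rainfall: 7.420 − 1.448 = 5.972 in; P > Ia so Q > 0
Q = (8659/1450)²/((8659/1450) + 210/29) = (74978281/2102500)/(19159/1450) = 1530169/566950 in ≈ 2.699 in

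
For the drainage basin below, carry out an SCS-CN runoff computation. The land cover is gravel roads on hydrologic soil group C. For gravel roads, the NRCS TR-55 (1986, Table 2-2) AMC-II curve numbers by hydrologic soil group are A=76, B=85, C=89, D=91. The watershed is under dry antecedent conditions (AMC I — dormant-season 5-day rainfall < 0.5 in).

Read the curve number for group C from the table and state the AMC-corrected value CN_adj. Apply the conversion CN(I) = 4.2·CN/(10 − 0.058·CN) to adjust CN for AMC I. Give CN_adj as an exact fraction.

CN_adj = 186900/2419 ≈ 77.263

NRCS table: gravel roads, soil group C → CN(II) = 89
Dry (AMC I): CN(I) = 4.2·89/(10 − 0.058·89) = (1869/5)/(2419/500) = 186900/2419 ≈ 77.263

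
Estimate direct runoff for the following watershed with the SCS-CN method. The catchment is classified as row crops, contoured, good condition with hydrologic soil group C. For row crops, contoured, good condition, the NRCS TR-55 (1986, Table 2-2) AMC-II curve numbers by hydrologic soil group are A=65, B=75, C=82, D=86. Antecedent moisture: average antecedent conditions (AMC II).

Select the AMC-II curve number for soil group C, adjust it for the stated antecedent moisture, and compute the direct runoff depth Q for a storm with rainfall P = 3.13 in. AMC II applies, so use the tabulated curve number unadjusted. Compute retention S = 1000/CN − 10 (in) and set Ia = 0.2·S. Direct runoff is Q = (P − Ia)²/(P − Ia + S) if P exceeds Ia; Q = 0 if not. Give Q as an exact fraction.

Q = 121727089/82135300 in ≈ 1.482 in

NRCS table: row crops, contoured, good condition, soil group C → CN(II) = 82
CN(II) = 82; AMC II needs no correction.
Max retention: S = 1000/82 − 10 = 90/41 in (≈ 2.195 in)
Ia = 0.2·(90/41) = 18/41 in ≈ 0.439 in
Since P=3.130 > Ia=0.439: effective rainfall P−Ia = 11033/4100 in
Runoff Q = (P−Ia)²/(P−Ia+S) = (2.691)²/(2.691+2.195) = 121727089/82135300 ≈ 1.482 in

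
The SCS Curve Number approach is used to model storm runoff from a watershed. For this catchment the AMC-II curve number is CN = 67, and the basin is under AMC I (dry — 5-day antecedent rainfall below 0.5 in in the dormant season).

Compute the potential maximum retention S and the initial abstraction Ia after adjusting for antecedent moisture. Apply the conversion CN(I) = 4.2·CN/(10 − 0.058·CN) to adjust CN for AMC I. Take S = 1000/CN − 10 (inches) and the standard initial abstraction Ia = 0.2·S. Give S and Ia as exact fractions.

CN(I) from CN(II)=67: (4.2·67)/(10 − 0.058·67) = 46900/1019 ≈ 46.026
Max retention: S = 1000/(46900/1019) − 10 = 5500/469 in (≈ 11.727 in)
Ia = 0.2S: 0.2·11.727 = 2.345 in (exactly 1100/469)

S = 5500/469 in ≈ 11.727 in; Ia = 1100/469 in ≈ 2.345 in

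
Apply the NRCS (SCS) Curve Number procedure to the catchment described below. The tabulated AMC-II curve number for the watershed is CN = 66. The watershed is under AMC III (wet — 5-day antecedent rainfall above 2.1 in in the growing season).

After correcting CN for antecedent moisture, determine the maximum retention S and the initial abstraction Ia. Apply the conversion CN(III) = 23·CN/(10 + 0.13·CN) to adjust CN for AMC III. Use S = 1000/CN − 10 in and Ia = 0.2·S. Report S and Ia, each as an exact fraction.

S = 1700/759 in ≈ 2.240 in; Ia = 340/759 in ≈ 0.448 in

Wet (AMC III): CN(III) = 23·66/(10 + 0.13·66) = 1518/(929/50) = 75900/929 ≈ 81.701
Max retention: S = 1000/(75900/929) − 10 = 1700/759 in (≈ 2.240 in)
Ia = 0.2·(1700/759) = 340/759 in ≈ 0.448 in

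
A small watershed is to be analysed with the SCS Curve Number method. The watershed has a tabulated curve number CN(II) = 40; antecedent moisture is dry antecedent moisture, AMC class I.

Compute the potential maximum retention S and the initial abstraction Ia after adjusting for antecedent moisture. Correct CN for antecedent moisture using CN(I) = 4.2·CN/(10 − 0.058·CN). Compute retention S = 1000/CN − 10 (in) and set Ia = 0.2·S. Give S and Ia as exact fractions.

S = 250/7 in ≈ 35.714 in; Ia = 50/7 in ≈ 7.143 in

Dry (AMC I): CN(I) = 4.2·40/(10 − 0.058·40) = 168/(192/25) = 175/8 ≈ 21.875
Retention S: 1000/CN − 10 with CN=21.875 → S = 250/7 ≈ 35.714 in
Initial abstraction Ia = S/5 = (250/7)/5 = 50/7 ≈ 7.143 in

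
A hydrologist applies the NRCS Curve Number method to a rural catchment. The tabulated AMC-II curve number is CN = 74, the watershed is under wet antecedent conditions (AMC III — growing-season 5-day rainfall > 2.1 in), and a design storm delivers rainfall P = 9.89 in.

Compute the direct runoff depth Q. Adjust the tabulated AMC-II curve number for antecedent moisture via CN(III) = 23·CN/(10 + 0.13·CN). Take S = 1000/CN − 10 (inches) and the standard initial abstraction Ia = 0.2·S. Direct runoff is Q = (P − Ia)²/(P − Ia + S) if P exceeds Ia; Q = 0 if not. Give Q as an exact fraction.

Q = 665266978321/80473878900 in ≈ 8.267 in

CN(III) from CN(II)=74: (23·74)/(10 + 0.13·74) = 85100/981 ≈ 86.748
Retention S: 1000/CN − 10 with CN=86.748 → S = 1300/851 ≈ 1.528 in
Initial abstraction Ia = S/5 = (1300/851)/5 = 260/851 ≈ 0.306 in
Since P=9.890 > Ia=0.306: effective rainfall P−Ia = 815639/85100 in
Runoff Q = (P−Ia)²/(P−Ia+S) = (9.584)²/(9.584+1.528) = 665266978321/80473878900 ≈ 8.267 in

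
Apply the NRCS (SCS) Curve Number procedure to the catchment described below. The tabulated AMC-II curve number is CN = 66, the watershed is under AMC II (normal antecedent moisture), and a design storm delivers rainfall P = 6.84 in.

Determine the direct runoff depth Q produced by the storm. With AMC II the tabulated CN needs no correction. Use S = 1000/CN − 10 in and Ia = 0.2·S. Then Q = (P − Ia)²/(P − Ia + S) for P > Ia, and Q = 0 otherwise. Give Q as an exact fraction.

AMC II — tabulated CN = 66 applies directly.
Max retention: S = 1000/66 − 10 = 170/33 in (≈ 5.152 in)
Initial abstraction Ia = S/5 = (170/33)/5 = 34/33 ≈ 1.030 in
P − Ia = 6.840 − 1.030 = 4793/825 ≈ 5.810 in (> 0, runoff occurs)
Q = (4793/825)²/((4793/825) + 170/33) = (22972849/680625)/(9043/825) = 22972849/7460475 in ≈ 3.079 in

Q = 22972849/7460475 in ≈ 3.079 in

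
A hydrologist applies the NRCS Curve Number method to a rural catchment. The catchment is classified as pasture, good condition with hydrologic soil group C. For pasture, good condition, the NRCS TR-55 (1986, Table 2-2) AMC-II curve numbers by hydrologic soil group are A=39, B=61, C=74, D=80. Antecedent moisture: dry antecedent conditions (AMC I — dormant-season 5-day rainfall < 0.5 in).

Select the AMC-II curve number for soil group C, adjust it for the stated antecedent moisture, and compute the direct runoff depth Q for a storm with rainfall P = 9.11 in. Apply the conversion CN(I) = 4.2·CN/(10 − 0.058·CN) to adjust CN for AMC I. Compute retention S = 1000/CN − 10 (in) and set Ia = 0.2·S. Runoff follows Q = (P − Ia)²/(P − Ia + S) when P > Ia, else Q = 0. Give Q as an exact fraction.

Q = 333907155409/95403711900 in ≈ 3.500 in

NRCS table: pasture, good condition, soil group C → CN(II) = 74
Dry (AMC I): CN(I) = 4.2·74/(10 − 0.058·74) = (1554/5)/(1427/250) = 77700/1427 ≈ 54.450
S = 1000/(77700/1427) − 10 = 6500/777 in ≈ 8.366 in
Ia = 0.2S: 0.2·8.366 = 1.673 in (exactly 1300/777)
Since P=9.110 > Ia=1.673: effective rainfall P−Ia = 577847/77700 in
Q = (577847/77700)²/((577847/77700) + 6500/777) = (333907155409/6037290000)/(1227847/77700) = 333907155409/95403711900 in ≈ 3.500 in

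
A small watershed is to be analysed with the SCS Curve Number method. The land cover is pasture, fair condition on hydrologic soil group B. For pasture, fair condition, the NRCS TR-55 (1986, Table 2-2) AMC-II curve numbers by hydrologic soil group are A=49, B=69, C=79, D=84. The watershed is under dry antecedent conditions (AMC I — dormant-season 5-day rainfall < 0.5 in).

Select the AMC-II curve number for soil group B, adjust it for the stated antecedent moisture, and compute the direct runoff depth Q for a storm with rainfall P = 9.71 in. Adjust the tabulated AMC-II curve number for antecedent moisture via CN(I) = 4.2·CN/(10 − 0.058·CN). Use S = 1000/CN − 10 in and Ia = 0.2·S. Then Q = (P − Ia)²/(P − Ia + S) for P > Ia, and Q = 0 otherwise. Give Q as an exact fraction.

NRCS table: pasture, fair condition, soil group B → CN(II) = 69
CN(I) from CN(II)=69: (4.2·69)/(10 − 0.058·69) = 144900/2999 ≈ 48.316
Max retention: S = 1000/(144900/2999) − 10 = 15500/1449 in (≈ 10.697 in)
Initial abstraction Ia = S/5 = (15500/1449)/5 = 3100/1449 ≈ 2.139 in
Since P=9.710 > Ia=2.139: effective rainfall P−Ia = 1096979/144900 in
Q: (1096979/144900)² ÷ (2646979/144900) = 1203362926441/383547257100 in (≈ 3.137 in)

Q = 1203362926441/383547257100 in ≈ 3.137 in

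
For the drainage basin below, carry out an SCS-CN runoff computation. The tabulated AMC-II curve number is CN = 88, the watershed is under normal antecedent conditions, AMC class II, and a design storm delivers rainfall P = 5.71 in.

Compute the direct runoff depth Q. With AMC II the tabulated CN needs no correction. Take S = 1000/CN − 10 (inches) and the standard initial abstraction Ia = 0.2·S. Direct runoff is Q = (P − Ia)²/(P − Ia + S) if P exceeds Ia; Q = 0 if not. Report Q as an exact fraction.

Q = 35772361/8229100 in ≈ 4.347 in

AMC II — tabulated CN = 88 applies directly.
S = 1000/88 − 10 = 15/11 in ≈ 1.364 in
Initial abstraction Ia = S/5 = (15/11)/5 = 3/11 ≈ 0.273 in
P − Ia = 5.710 − 0.273 = 5981/1100 ≈ 5.437 in (> 0, runoff occurs)
Runoff Q = (P−Ia)²/(P−Ia+S) = (5.437)²/(5.437+1.364) = 35772361/8229100 ≈ 4.347 in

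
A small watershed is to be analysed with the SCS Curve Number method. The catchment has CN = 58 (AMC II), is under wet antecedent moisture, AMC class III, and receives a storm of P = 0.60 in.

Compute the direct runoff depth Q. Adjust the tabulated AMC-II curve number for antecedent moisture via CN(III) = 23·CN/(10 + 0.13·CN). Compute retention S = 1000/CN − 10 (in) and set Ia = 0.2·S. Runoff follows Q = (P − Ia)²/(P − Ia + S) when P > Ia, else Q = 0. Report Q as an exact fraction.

Q = 0 in ≈ 0.000 in

Adjust CN=58 to AMC III: 23·58/(10 + 0.13·58) → 1334 ÷ (877/50) = 66700/877 ≈ 76.055
Max retention: S = 1000/(66700/877) − 10 = 2100/667 in (≈ 3.148 in)
Initial abstraction Ia = S/5 = (2100/667)/5 = 420/667 ≈ 0.630 in
P = 0.600 ≤ Ia = 0.630 in: entire storm abstracted, Q = 0.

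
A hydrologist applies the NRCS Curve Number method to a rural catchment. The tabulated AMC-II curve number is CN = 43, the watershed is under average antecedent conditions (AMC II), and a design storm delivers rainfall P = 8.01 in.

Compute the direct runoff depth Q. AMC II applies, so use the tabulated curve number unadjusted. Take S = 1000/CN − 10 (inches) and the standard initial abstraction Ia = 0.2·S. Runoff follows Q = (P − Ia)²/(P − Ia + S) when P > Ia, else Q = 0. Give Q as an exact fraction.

AMC II — tabulated CN = 43 applies directly.
S = 1000/43 − 10 = 570/43 in ≈ 13.256 in
Initial abstraction Ia = S/5 = (570/43)/5 = 114/43 ≈ 2.651 in
P − Ia = 8.010 − 2.651 = 23043/4300 ≈ 5.359 in (> 0, runoff occurs)
Q = (23043/4300)²/((23043/4300) + 570/43) = (530979849/18490000)/(80043/4300) = 176993283/114728300 in ≈ 1.543 in

Q = 176993283/114728300 in ≈ 1.543 in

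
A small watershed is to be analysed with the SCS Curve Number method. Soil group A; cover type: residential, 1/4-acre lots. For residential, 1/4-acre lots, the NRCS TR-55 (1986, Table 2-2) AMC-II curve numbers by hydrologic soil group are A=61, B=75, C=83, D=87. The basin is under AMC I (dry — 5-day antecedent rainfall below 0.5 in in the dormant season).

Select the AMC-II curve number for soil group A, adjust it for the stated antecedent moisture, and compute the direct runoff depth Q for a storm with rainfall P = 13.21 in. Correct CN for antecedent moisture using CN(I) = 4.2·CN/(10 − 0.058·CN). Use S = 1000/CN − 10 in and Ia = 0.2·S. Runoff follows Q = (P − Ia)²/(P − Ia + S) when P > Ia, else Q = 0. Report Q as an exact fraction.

Q = 188414160489/46289660900 in ≈ 4.070 in

NRCS table: residential, 1/4-acre lots, soil group A → CN(II) = 61
Dry (AMC I): CN(I) = 4.2·61/(10 − 0.058·61) = (1281/5)/(3231/500) = 42700/1077 ≈ 39.647
S = 1000/(42700/1077) − 10 = 6500/427 in ≈ 15.222 in
Initial abstraction Ia = S/5 = (6500/427)/5 = 1300/427 ≈ 3.044 in
P − Ia = 13.210 − 3.044 = 434067/42700 ≈ 10.166 in (> 0, runoff occurs)
Q: (434067/42700)² ÷ (1084067/42700) = 188414160489/46289660900 in (≈ 4.070 in)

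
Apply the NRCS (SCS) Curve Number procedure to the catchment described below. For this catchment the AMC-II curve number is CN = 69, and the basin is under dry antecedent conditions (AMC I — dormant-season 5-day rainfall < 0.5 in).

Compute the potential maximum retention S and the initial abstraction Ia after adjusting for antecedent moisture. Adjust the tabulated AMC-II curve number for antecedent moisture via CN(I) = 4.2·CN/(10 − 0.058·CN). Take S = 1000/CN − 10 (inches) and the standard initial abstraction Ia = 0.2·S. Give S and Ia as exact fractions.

Adjust CN=69 to AMC I: 4.2·69/(10 − 0.058·69) → (1449/5) ÷ (2999/500) = 144900/2999 ≈ 48.316
Retention S: 1000/CN − 10 with CN=48.316 → S = 15500/1449 ≈ 10.697 in
Initial abstraction Ia = S/5 = (15500/1449)/5 = 3100/1449 ≈ 2.139 in

S = 15500/1449 in ≈ 10.697 in; Ia = 3100/1449 in ≈ 2.139 in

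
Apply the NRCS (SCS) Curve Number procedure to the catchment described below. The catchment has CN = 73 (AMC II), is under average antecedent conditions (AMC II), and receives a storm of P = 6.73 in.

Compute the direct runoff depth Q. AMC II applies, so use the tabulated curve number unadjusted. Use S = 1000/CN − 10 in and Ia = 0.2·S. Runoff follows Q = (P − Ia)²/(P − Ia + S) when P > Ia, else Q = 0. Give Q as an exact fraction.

Average conditions: CN = 73 (no AMC adjustment).
S = 1000/73 − 10 = 270/73 in ≈ 3.699 in
Initial abstraction Ia = S/5 = (270/73)/5 = 54/73 ≈ 0.740 in
P − Ia = 6.730 − 0.740 = 43729/7300 ≈ 5.990 in (> 0, runoff occurs)
Q: (43729/7300)² ÷ (70729/7300) = 1912225441/516321700 in (≈ 3.704 in)

Q = 1912225441/516321700 in ≈ 3.704 in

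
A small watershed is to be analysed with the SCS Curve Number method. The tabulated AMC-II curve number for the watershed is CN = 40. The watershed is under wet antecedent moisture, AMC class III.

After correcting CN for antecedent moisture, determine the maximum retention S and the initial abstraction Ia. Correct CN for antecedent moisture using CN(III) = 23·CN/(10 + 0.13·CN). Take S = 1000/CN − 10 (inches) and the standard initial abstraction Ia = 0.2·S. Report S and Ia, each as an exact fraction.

Wet (AMC III): CN(III) = 23·40/(10 + 0.13·40) = 920/(76/5) = 1150/19 ≈ 60.526
S = 1000/(1150/19) − 10 = 150/23 in ≈ 6.522 in
Initial abstraction Ia = S/5 = (150/23)/5 = 30/23 ≈ 1.304 in

S = 150/23 in ≈ 6.522 in; Ia = 30/23 in ≈ 1.304 in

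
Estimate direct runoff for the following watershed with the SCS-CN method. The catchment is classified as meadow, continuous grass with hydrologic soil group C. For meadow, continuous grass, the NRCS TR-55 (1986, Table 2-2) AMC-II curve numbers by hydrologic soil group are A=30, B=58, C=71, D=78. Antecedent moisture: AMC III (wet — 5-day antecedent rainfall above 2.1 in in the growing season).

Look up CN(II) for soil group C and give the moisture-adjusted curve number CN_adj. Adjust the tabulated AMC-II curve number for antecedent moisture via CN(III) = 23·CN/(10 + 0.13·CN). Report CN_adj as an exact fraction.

NRCS table: meadow, continuous grass, soil group C → CN(II) = 71
CN(III) from CN(II)=71: (23·71)/(10 + 0.13·71) = 163300/1923 ≈ 84.919

CN_adj = 163300/1923 ≈ 84.919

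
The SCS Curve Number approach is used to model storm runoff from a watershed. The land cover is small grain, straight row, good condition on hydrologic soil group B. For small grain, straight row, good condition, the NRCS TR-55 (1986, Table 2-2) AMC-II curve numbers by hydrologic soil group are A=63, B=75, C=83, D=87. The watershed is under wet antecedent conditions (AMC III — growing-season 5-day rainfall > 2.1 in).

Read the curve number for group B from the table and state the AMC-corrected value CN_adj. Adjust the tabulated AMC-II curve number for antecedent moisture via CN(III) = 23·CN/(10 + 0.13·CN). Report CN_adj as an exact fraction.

NRCS table: small grain, straight row, good condition, soil group B → CN(II) = 75
Wet (AMC III): CN(III) = 23·75/(10 + 0.13·75) = 1725/(79/4) = 6900/79 ≈ 87.342

CN_adj = 6900/79 ≈ 87.342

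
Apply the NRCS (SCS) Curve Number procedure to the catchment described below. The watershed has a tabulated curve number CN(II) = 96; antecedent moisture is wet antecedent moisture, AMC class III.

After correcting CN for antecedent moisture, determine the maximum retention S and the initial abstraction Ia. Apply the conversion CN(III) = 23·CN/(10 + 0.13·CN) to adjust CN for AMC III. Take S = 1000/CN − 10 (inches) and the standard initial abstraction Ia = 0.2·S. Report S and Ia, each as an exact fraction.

CN(III) from CN(II)=96: (23·96)/(10 + 0.13·96) = 27600/281 ≈ 98.221
S = 1000/(27600/281) − 10 = 25/138 in ≈ 0.181 in
Ia = 0.2·(25/138) = 5/138 in ≈ 0.036 in

S = 25/138 in ≈ 0.181 in; Ia = 5/138 in ≈ 0.036 in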